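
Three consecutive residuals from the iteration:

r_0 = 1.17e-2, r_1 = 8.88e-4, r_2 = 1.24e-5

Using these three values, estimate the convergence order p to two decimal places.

p ≈ ln(r_2/r_1) / ln(r_1/r_0)
  = ln(1.24e-5/8.88e-4) / ln(8.88e-4/1.17e-2)
  = ln(0.013964) / ln(0.0758974)
  = -4.27127 / -2.57837 ≈ 1.65658

1.66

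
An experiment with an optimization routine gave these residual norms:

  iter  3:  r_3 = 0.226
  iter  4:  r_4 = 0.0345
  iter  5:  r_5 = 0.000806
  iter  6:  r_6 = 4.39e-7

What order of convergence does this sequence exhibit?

2

Consecutive ratios: r_6/r_5 = 4.39e-7/0.000806 = 0.000544665, r_5/r_4 = 0.000806/0.0345 = 0.0233623.
p ≈ ln(0.000544665)/ln(0.0233623) = -7.5153/-3.7566 ≈ 2.00.
So the convergence is quadratic (order 2).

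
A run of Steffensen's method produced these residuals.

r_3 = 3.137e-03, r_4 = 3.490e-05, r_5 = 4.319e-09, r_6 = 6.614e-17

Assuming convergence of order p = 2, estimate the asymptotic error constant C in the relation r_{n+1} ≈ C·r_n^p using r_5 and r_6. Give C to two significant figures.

C ≈ r_6 / r_5^2
  = 6.614e-17 / (4.319e-09)^2
  = 6.614e-17 / 1.86538e-17 ≈ 3.5457

3.5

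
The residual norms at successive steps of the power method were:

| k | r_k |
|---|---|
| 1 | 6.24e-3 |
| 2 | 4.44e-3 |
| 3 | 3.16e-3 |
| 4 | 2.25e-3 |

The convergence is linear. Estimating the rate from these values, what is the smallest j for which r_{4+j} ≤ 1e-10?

Rate ρ ≈ r_4/r_3 = 2.25e-3/3.16e-3 = 0.7120.
After j more steps, r_{4+j} ≈ 2.25e-3·ρ^j; need ρ^j ≤ 1e-10/2.25e-3 = 4.44444e-08.
j ≥ ln(4.44444e-08)/ln(0.7120) = -16.9290/-0.33968 = 49.838.
So 50 more iterations are needed.

50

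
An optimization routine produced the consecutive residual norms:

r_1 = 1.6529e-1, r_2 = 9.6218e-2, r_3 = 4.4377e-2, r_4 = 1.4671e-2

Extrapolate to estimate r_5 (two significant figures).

3.0e-3

First estimate the order: p ≈ ln(r_4/r_3) / ln(r_3/r_2) = ln(1.4671e-2/4.4377e-2)/ln(4.4377e-2/9.6218e-2) = ln(0.330599)/ln(0.461213) ≈ 1.4302.
Then r_5 ≈ r_4·(r_4/r_3)^p = 1.4671e-2·(0.330599)^1.4302 = 1.4671e-2·0.205355 ≈ 0.003013.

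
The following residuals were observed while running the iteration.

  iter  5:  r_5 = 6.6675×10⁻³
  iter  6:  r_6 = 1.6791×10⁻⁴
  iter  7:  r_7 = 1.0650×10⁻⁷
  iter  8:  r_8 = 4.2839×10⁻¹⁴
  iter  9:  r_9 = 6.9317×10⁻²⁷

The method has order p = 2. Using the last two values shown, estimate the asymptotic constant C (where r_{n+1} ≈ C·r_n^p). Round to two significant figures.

3.8

C ≈ r_9 / r_8^2
  = 6.9317×10⁻²⁷ / (4.2839×10⁻¹⁴)^2
  = 6.9317×10⁻²⁷ / 1.83518e-27 ≈ 3.7771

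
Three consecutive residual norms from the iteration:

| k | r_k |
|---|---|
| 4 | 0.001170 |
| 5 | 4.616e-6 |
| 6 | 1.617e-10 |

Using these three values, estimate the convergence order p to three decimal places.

1.853

p ≈ ln(r_6/r_5) / ln(r_5/r_4)
  = ln(1.617e-10/4.616e-6) / ln(4.616e-6/0.001170)
  = ln(3.50303e-05) / ln(0.0039453)
  = -10.259297 / -5.535230 ≈ 1.853455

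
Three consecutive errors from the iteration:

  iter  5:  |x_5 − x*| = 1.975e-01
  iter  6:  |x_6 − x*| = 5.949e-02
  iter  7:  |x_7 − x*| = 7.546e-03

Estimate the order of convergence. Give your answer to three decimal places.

1.721

p ≈ ln(|x_7 − x*|/|x_6 − x*|) / ln(|x_6 − x*|/|x_5 − x*|)
  = ln(7.546e-03/5.949e-02) / ln(5.949e-02/1.975e-01)
  = ln(0.126845) / ln(0.301215)
  = -2.064789 / -1.199931 ≈ 1.720756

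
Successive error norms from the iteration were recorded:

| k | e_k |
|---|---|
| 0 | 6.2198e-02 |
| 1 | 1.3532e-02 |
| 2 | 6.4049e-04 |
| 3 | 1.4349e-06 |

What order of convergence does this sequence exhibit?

2

Consecutive ratios: e_3/e_2 = 1.4349e-06/6.4049e-04 = 0.00224032, e_2/e_1 = 6.4049e-04/1.3532e-02 = 0.0473315.
p ≈ ln(0.00224032)/ln(0.0473315) = -6.1011/-3.0506 ≈ 2.00.
So the convergence is quadratic (order 2).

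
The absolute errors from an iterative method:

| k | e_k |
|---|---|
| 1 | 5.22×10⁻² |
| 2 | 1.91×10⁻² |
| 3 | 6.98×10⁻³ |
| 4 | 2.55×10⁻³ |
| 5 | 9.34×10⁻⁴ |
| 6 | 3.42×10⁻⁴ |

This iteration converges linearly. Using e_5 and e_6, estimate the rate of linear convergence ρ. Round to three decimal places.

ρ ≈ e_6/e_5 = 3.42×10⁻⁴/9.34×10⁻⁴ = 0.36617

0.366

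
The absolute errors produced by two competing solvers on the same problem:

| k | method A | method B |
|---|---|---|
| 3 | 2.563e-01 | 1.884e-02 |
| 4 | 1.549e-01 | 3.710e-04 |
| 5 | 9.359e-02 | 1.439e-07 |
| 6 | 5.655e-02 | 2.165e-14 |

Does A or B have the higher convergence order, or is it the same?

B

Method A: p ≈ ln(5.655e-02/9.359e-02)/ln(9.359e-02/1.549e-01) ≈ 1.00.
Method B: p ≈ ln(2.165e-14/1.439e-07)/ln(1.439e-07/3.710e-04) ≈ 2.00.
Method B has the higher order (≈2.0 vs ≈1.0).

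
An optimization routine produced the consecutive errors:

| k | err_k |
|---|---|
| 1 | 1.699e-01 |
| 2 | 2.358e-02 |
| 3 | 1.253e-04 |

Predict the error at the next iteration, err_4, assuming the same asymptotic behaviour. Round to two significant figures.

First estimate the order: p ≈ ln(err_3/err_2) / ln(err_2/err_1) = ln(1.253e-04/2.358e-02)/ln(2.358e-02/1.699e-01) = ln(0.00531383)/ln(0.138788) ≈ 2.6521.
Then err_4 ≈ err_3·(err_3/err_2)^p = 1.253e-04·(0.00531383)^2.6521 = 1.253e-04·9.28012e-07 ≈ 1.163e-10.

1.2e-10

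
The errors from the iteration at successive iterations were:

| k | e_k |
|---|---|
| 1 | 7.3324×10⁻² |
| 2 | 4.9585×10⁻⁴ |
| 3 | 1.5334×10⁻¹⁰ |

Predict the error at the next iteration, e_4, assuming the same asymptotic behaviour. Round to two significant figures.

4.5e-30

First estimate the order: p ≈ ln(e_3/e_2) / ln(e_2/e_1) = ln(1.5334×10⁻¹⁰/4.9585×10⁻⁴)/ln(4.9585×10⁻⁴/7.3324×10⁻²) = ln(3.09247e-07)/ln(0.00676245) ≈ 3.0000.
Then e_4 ≈ e_3·(e_3/e_2)^p = 1.5334×10⁻¹⁰·(3.09247e-07)^3.0000 = 1.5334×10⁻¹⁰·2.95744e-20 ≈ 4.535e-30.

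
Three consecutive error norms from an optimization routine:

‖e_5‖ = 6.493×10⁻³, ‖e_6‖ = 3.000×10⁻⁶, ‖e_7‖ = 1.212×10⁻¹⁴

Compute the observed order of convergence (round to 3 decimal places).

p ≈ ln(‖e_7‖/‖e_6‖) / ln(‖e_6‖/‖e_5‖)
  = ln(1.212×10⁻¹⁴/3.000×10⁻⁶) / ln(3.000×10⁻⁶/6.493×10⁻³)
  = ln(4.04e-09) / ln(0.000462036)
  = -19.327021 / -7.679868 ≈ 2.516582

2.517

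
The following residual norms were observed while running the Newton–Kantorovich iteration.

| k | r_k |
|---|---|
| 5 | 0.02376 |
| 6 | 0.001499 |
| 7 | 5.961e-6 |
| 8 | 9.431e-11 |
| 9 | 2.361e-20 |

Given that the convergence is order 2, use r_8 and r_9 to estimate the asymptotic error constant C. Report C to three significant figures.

C ≈ r_9 / r_8^2
  = 2.361e-20 / (9.431e-11)^2
  = 2.361e-20 / 8.89438e-21 ≈ 2.6545

2.65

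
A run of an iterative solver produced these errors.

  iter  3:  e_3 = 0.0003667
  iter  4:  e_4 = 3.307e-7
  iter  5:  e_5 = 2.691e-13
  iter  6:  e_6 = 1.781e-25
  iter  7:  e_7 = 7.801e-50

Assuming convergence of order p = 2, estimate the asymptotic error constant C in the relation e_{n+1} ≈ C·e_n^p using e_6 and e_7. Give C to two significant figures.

2.5

C ≈ e_7 / e_6^2
  = 7.801e-50 / (1.781e-25)^2
  = 7.801e-50 / 3.17196e-50 ≈ 2.4594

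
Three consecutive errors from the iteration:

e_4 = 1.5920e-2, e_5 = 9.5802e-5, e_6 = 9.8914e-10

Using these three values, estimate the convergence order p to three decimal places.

2.245

p ≈ ln(e_6/e_5) / ln(e_5/e_4)
  = ln(9.8914e-10/9.5802e-5) / ln(9.5802e-5/1.5920e-2)
  = ln(1.03248e-05) / ln(0.00601771)
  = -11.480962 / -5.113048 ≈ 2.245424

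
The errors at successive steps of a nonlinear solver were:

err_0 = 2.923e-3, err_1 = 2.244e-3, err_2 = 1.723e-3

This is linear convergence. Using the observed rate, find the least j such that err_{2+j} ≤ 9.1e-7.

29

Rate ρ ≈ err_2/err_1 = 1.723e-3/2.244e-3 = 0.7678.
After j more steps, err_{2+j} ≈ 1.723e-3·ρ^j; need ρ^j ≤ 9.1e-7/1.723e-3 = 0.000528149.
j ≥ ln(0.000528149)/ln(0.7678) = -7.5461/-0.26423 = 28.559.
So 29 more iterations are needed.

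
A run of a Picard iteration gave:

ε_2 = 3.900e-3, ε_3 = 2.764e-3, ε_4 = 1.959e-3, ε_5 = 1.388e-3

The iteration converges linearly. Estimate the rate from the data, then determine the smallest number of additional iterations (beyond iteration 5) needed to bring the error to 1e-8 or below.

Rate ρ ≈ ε_5/ε_4 = 1.388e-3/1.959e-3 = 0.7085.
After j more steps, ε_{5+j} ≈ 1.388e-3·ρ^j; need ρ^j ≤ 1e-8/1.388e-3 = 7.20461e-06.
j ≥ ln(7.20461e-06)/ln(0.7085) = -11.8408/-0.34461 = 34.360.
So 35 more iterations are needed.

35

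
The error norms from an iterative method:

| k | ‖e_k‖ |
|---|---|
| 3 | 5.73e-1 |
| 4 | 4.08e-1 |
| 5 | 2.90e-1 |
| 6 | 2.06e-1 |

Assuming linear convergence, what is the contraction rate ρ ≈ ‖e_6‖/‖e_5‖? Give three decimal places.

0.710

ρ ≈ ‖e_6‖/‖e_5‖ = 2.06e-1/2.90e-1 = 0.71034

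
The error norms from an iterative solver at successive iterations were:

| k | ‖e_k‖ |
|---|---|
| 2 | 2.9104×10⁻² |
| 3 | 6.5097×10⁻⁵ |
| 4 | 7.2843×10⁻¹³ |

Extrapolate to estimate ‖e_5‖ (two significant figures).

First estimate the order: p ≈ ln(‖e_4‖/‖e_3‖) / ln(‖e_3‖/‖e_2‖) = ln(7.2843×10⁻¹³/6.5097×10⁻⁵)/ln(6.5097×10⁻⁵/2.9104×10⁻²) = ln(1.11899e-08)/ln(0.0022367) ≈ 3.0000.
Then ‖e_5‖ ≈ ‖e_4‖·(‖e_4‖/‖e_3‖)^p = 7.2843×10⁻¹³·(1.11899e-08)^3.0000 = 7.2843×10⁻¹³·1.40113e-24 ≈ 1.021e-36.

1.0e-36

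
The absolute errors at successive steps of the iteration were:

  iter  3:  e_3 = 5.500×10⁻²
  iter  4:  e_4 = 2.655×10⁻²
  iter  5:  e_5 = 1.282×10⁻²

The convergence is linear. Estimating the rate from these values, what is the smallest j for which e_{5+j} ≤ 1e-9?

23

Rate ρ ≈ e_5/e_4 = 1.282×10⁻²/2.655×10⁻² = 0.4829.
After j more steps, e_{5+j} ≈ 1.282×10⁻²·ρ^j; need ρ^j ≤ 1e-9/1.282×10⁻² = 7.80031e-08.
j ≥ ln(7.80031e-08)/ln(0.4829) = -16.3665/-0.72795 = 22.483.
So 23 more iterations are needed.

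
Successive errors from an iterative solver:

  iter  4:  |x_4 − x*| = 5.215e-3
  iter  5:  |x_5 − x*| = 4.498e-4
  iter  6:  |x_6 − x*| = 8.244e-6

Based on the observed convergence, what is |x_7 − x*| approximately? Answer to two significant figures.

First estimate the order: p ≈ ln(|x_6 − x*|/|x_5 − x*|) / ln(|x_5 − x*|/|x_4 − x*|) = ln(8.244e-6/4.498e-4)/ln(4.498e-4/5.215e-3) = ln(0.0183281)/ln(0.0862512) ≈ 1.6320.
Then |x_7 − x*| ≈ |x_6 − x*|·(|x_6 − x*|/|x_5 − x*|)^p = 8.244e-6·(0.0183281)^1.6320 = 8.244e-6·0.00146355 ≈ 1.207e-08.

1.2e-8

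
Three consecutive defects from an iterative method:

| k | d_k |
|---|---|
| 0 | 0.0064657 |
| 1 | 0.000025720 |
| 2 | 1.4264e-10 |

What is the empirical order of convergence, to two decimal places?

p ≈ ln(d_2/d_1) / ln(d_1/d_0)
  = ln(1.4264e-10/0.000025720) / ln(0.000025720/0.0064657)
  = ln(5.54588e-06) / ln(0.00397791)
  = -12.10246 / -5.52700 ≈ 2.18970

2.19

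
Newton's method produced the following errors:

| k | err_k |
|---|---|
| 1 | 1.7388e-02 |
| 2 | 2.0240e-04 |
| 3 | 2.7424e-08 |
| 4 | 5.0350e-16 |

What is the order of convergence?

2

Consecutive ratios: err_4/err_3 = 5.0350e-16/2.7424e-08 = 1.83598e-08, err_3/err_2 = 2.7424e-08/2.0240e-04 = 0.000135494.
p ≈ ln(1.83598e-08)/ln(0.000135494) = -17.8131/-8.9066 ≈ 2.00.
So the convergence is quadratic (order 2).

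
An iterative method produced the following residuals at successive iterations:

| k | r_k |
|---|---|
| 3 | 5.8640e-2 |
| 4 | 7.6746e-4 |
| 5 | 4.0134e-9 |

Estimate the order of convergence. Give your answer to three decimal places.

p ≈ ln(r_5/r_4) / ln(r_4/r_3)
  = ln(4.0134e-9/7.6746e-4) / ln(7.6746e-4/5.8640e-2)
  = ln(5.22946e-06) / ln(0.0130877)
  = -12.161203 / -4.336082 ≈ 2.804652

2.805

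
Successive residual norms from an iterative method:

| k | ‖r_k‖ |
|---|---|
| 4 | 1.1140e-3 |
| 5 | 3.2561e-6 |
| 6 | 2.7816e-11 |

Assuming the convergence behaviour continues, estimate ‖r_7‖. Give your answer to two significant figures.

2.0e-21

First estimate the order: p ≈ ln(‖r_6‖/‖r_5‖) / ln(‖r_5‖/‖r_4‖) = ln(2.7816e-11/3.2561e-6)/ln(3.2561e-6/1.1140e-3) = ln(8.54274e-06)/ln(0.00292289) ≈ 2.0000.
Then ‖r_7‖ ≈ ‖r_6‖·(‖r_6‖/‖r_5‖)^p = 2.7816e-11·(8.54274e-06)^2.0000 = 2.7816e-11·7.29784e-11 ≈ 2.03e-21.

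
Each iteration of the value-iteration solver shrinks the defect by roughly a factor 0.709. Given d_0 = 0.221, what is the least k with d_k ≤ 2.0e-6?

34

After k steps, d_k ≈ 0.221·0.709^k.
Need 0.709^k ≤ 2.0e-6/0.221 = 9.04977e-06.
k ≥ ln(9.04977e-06)/ln(0.709) = -11.6128/-0.34390 = 33.768.
Smallest integer k = 34.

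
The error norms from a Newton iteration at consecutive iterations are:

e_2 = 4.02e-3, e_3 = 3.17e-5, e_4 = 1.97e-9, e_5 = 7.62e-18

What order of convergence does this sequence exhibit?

2

Consecutive ratios: e_5/e_4 = 7.62e-18/1.97e-9 = 3.86802e-09, e_4/e_3 = 1.97e-9/3.17e-5 = 6.21451e-05.
p ≈ ln(3.86802e-09)/ln(6.21451e-05) = -19.3705/-9.6860 ≈ 2.00.
So the convergence is quadratic (order 2).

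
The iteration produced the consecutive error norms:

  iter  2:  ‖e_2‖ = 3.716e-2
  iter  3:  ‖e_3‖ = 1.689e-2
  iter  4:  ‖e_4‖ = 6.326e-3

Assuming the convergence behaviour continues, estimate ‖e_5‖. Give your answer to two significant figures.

First estimate the order: p ≈ ln(‖e_4‖/‖e_3‖) / ln(‖e_3‖/‖e_2‖) = ln(6.326e-3/1.689e-2)/ln(1.689e-2/3.716e-2) = ln(0.374541)/ln(0.454521) ≈ 1.2455.
Then ‖e_5‖ ≈ ‖e_4‖·(‖e_4‖/‖e_3‖)^p = 6.326e-3·(0.374541)^1.2455 = 6.326e-3·0.294302 ≈ 0.001862.

1.9e-3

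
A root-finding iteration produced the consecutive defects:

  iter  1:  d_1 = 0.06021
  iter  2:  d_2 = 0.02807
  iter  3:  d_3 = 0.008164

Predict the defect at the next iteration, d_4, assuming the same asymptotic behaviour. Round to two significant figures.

1.1e-3

First estimate the order: p ≈ ln(d_3/d_2) / ln(d_2/d_1) = ln(0.008164/0.02807)/ln(0.02807/0.06021) = ln(0.290844)/ln(0.466202) ≈ 1.6183.
Then d_4 ≈ d_3·(d_3/d_2)^p = 0.008164·(0.290844)^1.6183 = 0.008164·0.135532 ≈ 0.001106.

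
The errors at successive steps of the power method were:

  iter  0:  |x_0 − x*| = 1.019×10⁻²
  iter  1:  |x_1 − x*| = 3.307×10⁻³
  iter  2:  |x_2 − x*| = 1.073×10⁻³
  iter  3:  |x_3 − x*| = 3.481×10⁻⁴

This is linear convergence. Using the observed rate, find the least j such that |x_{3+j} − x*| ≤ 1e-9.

12

Rate ρ ≈ |x_3 − x*|/|x_2 − x*| = 3.481×10⁻⁴/1.073×10⁻³ = 0.3244.
After j more steps, |x_{3+j} − x*| ≈ 3.481×10⁻⁴·ρ^j; need ρ^j ≤ 1e-9/3.481×10⁻⁴ = 2.87274e-06.
j ≥ ln(2.87274e-06)/ln(0.3244) = -12.7602/-1.12578 = 11.335.
So 12 more iterations are needed.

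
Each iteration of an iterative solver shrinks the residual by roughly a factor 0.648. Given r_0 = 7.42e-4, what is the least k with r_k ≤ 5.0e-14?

After k steps, r_k ≈ 7.42e-4·0.648^k.
Need 0.648^k ≤ 5.0e-14/7.42e-4 = 6.73854e-11.
k ≥ ln(6.73854e-11)/ln(0.648) = -23.4206/-0.43386 = 53.982.
Smallest integer k = 54.

54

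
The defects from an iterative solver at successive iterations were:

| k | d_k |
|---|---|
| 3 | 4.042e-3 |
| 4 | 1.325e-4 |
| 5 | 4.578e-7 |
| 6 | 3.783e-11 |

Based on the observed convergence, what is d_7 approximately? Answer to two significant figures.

First estimate the order: p ≈ ln(d_6/d_5) / ln(d_5/d_4) = ln(3.783e-11/4.578e-7)/ln(4.578e-7/1.325e-4) = ln(8.26343e-05)/ln(0.00345509) ≈ 1.6587.
Then d_7 ≈ d_6·(d_6/d_5)^p = 3.783e-11·(8.26343e-05)^1.6587 = 3.783e-11·1.68964e-07 ≈ 6.392e-18.

6.4e-18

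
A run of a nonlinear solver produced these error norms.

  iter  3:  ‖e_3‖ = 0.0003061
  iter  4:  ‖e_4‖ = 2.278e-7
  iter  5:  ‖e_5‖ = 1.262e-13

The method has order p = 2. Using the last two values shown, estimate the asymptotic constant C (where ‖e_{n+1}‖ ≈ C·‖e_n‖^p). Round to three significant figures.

2.43

C ≈ ‖e_5‖ / ‖e_4‖^2
  = 1.262e-13 / (2.278e-7)^2
  = 1.262e-13 / 5.18928e-14 ≈ 2.4319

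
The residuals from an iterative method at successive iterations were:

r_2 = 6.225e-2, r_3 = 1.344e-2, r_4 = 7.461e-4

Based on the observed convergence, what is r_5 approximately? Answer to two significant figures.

3.2e-6

First estimate the order: p ≈ ln(r_4/r_3) / ln(r_3/r_2) = ln(7.461e-4/1.344e-2)/ln(1.344e-2/6.225e-2) = ln(0.0555134)/ln(0.215904) ≈ 1.8860.
Then r_5 ≈ r_4·(r_4/r_3)^p = 7.461e-4·(0.0555134)^1.8860 = 7.461e-4·0.00428484 ≈ 3.197e-06.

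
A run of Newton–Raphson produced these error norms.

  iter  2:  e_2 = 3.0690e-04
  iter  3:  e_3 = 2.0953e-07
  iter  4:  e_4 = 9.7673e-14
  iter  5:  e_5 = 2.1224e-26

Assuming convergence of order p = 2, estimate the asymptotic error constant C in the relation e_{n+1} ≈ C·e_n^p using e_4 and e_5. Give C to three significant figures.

2.22

C ≈ e_5 / e_4^2
  = 2.1224e-26 / (9.7673e-14)^2
  = 2.1224e-26 / 9.54001e-27 ≈ 2.2247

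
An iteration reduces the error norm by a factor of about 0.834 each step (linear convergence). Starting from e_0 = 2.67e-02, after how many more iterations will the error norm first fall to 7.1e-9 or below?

After k steps, e_k ≈ 2.67e-02·0.834^k.
Need 0.834^k ≤ 7.1e-9/2.67e-02 = 2.65918e-07.
k ≥ ln(2.65918e-07)/ln(0.834) = -15.1401/-0.18152 = 83.407.
Smallest integer k = 84.

84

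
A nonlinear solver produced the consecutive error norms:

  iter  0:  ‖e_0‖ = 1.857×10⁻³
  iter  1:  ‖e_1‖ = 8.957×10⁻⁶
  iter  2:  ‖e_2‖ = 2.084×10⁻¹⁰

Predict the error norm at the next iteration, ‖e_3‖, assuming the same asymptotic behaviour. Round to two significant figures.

First estimate the order: p ≈ ln(‖e_2‖/‖e_1‖) / ln(‖e_1‖/‖e_0‖) = ln(2.084×10⁻¹⁰/8.957×10⁻⁶)/ln(8.957×10⁻⁶/1.857×10⁻³) = ln(2.32667e-05)/ln(0.00482337) ≈ 2.0000.
Then ‖e_3‖ ≈ ‖e_2‖·(‖e_2‖/‖e_1‖)^p = 2.084×10⁻¹⁰·(2.32667e-05)^2.0000 = 2.084×10⁻¹⁰·5.41339e-10 ≈ 1.128e-19.

1.1e-19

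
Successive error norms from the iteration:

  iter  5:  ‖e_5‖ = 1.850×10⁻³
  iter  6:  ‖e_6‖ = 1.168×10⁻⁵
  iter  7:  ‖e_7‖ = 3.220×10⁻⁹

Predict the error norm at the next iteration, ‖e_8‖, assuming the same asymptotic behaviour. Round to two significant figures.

First estimate the order: p ≈ ln(‖e_7‖/‖e_6‖) / ln(‖e_6‖/‖e_5‖) = ln(3.220×10⁻⁹/1.168×10⁻⁵)/ln(1.168×10⁻⁵/1.850×10⁻³) = ln(0.000275685)/ln(0.00631351) ≈ 1.6182.
Then ‖e_8‖ ≈ ‖e_7‖·(‖e_7‖/‖e_6‖)^p = 3.220×10⁻⁹·(0.000275685)^1.6182 = 3.220×10⁻⁹·1.73731e-06 ≈ 5.594e-15.

5.6e-15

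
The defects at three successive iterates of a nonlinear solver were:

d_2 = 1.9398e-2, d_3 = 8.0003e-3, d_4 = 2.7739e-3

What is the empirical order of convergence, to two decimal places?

p ≈ ln(d_4/d_3) / ln(d_3/d_2)
  = ln(2.7739e-3/8.0003e-3) / ln(8.0003e-3/1.9398e-2)
  = ln(0.346724) / ln(0.412429)
  = -1.05923 / -0.88569 ≈ 1.19594

1.20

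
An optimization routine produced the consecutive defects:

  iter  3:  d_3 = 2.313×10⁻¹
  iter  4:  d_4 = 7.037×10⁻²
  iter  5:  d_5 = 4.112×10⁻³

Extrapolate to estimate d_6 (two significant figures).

4.7e-6

First estimate the order: p ≈ ln(d_5/d_4) / ln(d_4/d_3) = ln(4.112×10⁻³/7.037×10⁻²)/ln(7.037×10⁻²/2.313×10⁻¹) = ln(0.058434)/ln(0.304237) ≈ 2.3865.
Then d_6 ≈ d_5·(d_5/d_4)^p = 4.112×10⁻³·(0.058434)^2.3865 = 4.112×10⁻³·0.00113932 ≈ 4.685e-06.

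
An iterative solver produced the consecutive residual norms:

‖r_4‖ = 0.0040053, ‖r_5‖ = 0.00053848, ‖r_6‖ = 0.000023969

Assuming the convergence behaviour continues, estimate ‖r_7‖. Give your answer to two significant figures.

First estimate the order: p ≈ ln(‖r_6‖/‖r_5‖) / ln(‖r_5‖/‖r_4‖) = ln(0.000023969/0.00053848)/ln(0.00053848/0.0040053) = ln(0.0445123)/ln(0.134442) ≈ 1.5509.
Then ‖r_7‖ ≈ ‖r_6‖·(‖r_6‖/‖r_5‖)^p = 0.000023969·(0.0445123)^1.5509 = 0.000023969·0.00801545 ≈ 1.921e-07.

1.9e-7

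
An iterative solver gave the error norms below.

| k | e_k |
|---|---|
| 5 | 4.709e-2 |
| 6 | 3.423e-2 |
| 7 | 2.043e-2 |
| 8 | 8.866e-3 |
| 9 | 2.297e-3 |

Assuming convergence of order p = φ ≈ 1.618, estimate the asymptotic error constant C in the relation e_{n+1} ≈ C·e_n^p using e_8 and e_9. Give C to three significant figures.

C ≈ e_9 / e_8^1.618
  = 2.297e-3 / (8.866e-3)^1.618
  = 2.297e-3 / 0.000477995 ≈ 4.8055

4.81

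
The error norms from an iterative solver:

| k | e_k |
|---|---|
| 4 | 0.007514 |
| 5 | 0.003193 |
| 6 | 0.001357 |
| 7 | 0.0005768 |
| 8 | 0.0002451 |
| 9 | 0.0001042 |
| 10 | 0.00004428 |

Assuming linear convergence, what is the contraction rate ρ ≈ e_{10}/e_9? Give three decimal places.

ρ ≈ e_{10}/e_9 = 0.00004428/0.0001042 = 0.42495

0.425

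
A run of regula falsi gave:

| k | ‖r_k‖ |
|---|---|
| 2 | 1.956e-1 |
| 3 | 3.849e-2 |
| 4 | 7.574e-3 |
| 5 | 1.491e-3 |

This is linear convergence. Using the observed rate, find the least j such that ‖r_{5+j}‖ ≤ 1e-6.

5

Rate ρ ≈ ‖r_5‖/‖r_4‖ = 1.491e-3/7.574e-3 = 0.1969.
After j more steps, ‖r_{5+j}‖ ≈ 1.491e-3·ρ^j; need ρ^j ≤ 1e-6/1.491e-3 = 0.000670691.
j ≥ ln(0.000670691)/ln(0.1969) = -7.3072/-1.62506 = 4.497.
So 5 more iterations are needed.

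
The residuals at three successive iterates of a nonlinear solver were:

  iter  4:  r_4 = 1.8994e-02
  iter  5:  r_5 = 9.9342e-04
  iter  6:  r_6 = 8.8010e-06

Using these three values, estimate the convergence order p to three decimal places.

1.602

p ≈ ln(r_6/r_5) / ln(r_5/r_4)
  = ln(8.8010e-06/9.9342e-04) / ln(9.9342e-04/1.8994e-02)
  = ln(0.00885929) / ln(0.0523018)
  = -4.726289 / -2.950724 ≈ 1.601739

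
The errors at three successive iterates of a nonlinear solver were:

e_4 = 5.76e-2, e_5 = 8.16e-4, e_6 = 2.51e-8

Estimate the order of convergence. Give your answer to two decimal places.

2.44

p ≈ ln(e_6/e_5) / ln(e_5/e_4)
  = ln(2.51e-8/8.16e-4) / ln(8.16e-4/5.76e-2)
  = ln(3.07598e-05) / ln(0.0141667)
  = -10.38930 / -4.25686 ≈ 2.44060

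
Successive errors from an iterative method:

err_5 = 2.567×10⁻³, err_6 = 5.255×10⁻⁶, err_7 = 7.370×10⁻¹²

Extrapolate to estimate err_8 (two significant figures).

1.3e-24

First estimate the order: p ≈ ln(err_7/err_6) / ln(err_6/err_5) = ln(7.370×10⁻¹²/5.255×10⁻⁶)/ln(5.255×10⁻⁶/2.567×10⁻³) = ln(1.40247e-06)/ln(0.00204714) ≈ 2.1768.
Then err_8 ≈ err_7·(err_7/err_6)^p = 7.370×10⁻¹²·(1.40247e-06)^2.1768 = 7.370×10⁻¹²·1.81534e-13 ≈ 1.338e-24.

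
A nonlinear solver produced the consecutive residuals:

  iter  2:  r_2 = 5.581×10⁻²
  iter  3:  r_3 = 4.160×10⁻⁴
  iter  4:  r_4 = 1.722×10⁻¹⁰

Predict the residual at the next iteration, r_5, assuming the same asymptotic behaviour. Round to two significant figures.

1.2e-29

First estimate the order: p ≈ ln(r_4/r_3) / ln(r_3/r_2) = ln(1.722×10⁻¹⁰/4.160×10⁻⁴)/ln(4.160×10⁻⁴/5.581×10⁻²) = ln(4.13942e-07)/ln(0.00745386) ≈ 3.0001.
Then r_5 ≈ r_4·(r_4/r_3)^p = 1.722×10⁻¹⁰·(4.13942e-07)^3.0001 = 1.722×10⁻¹⁰·7.0824e-20 ≈ 1.22e-29.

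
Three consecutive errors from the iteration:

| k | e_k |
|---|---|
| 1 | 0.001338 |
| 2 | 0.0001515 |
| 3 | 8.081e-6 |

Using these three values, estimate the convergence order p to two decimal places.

p ≈ ln(e_3/e_2) / ln(e_2/e_1)
  = ln(8.081e-6/0.0001515) / ln(0.0001515/0.001338)
  = ln(0.0533399) / ln(0.113229)
  = -2.93107 / -2.17834 ≈ 1.34555

1.35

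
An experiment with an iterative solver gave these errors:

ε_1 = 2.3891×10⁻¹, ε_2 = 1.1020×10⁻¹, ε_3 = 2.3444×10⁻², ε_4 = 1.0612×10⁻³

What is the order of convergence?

Consecutive ratios: ε_4/ε_3 = 1.0612×10⁻³/2.3444×10⁻² = 0.0452653, ε_3/ε_2 = 2.3444×10⁻²/1.1020×10⁻¹ = 0.21274.
p ≈ ln(0.0452653)/ln(0.21274) = -3.0952/-1.5477 ≈ 2.00.
So the convergence is quadratic (order 2).

2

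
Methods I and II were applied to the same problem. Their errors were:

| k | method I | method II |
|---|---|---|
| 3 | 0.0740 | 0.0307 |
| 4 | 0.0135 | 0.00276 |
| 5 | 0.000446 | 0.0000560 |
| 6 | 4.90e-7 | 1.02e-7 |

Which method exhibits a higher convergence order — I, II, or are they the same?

I

Method I: p ≈ ln(4.90e-7/0.000446)/ln(0.000446/0.0135) ≈ 2.00.
Method II: p ≈ ln(1.02e-7/0.0000560)/ln(0.0000560/0.00276) ≈ 1.62.
Method I has the higher order (≈2.0 vs ≈1.6).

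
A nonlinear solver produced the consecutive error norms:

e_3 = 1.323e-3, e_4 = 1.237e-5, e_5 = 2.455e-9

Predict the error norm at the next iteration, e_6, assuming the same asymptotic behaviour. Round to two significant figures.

4.3e-16

First estimate the order: p ≈ ln(e_5/e_4) / ln(e_4/e_3) = ln(2.455e-9/1.237e-5)/ln(1.237e-5/1.323e-3) = ln(0.000198464)/ln(0.00934996) ≈ 1.8245.
Then e_6 ≈ e_5·(e_5/e_4)^p = 2.455e-9·(0.000198464)^1.8245 = 2.455e-9·1.75841e-07 ≈ 4.317e-16.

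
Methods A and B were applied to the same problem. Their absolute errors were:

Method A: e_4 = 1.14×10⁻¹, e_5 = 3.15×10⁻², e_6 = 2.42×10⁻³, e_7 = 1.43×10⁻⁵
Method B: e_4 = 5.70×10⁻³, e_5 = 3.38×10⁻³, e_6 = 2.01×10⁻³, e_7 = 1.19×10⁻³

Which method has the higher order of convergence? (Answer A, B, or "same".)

Method A: p ≈ ln(1.43×10⁻⁵/2.42×10⁻³)/ln(2.42×10⁻³/3.15×10⁻²) ≈ 2.00.
Method B: p ≈ ln(1.19×10⁻³/2.01×10⁻³)/ln(2.01×10⁻³/3.38×10⁻³) ≈ 1.01.
Method A has the higher order (≈2.0 vs ≈1.0).

A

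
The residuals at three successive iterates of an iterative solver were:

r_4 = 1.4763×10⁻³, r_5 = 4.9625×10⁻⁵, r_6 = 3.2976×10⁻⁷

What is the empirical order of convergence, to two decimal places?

1.48

p ≈ ln(r_6/r_5) / ln(r_5/r_4)
  = ln(3.2976×10⁻⁷/4.9625×10⁻⁵) / ln(4.9625×10⁻⁵/1.4763×10⁻³)
  = ln(0.00664504) / ln(0.0336144)
  = -5.01388 / -3.39280 ≈ 1.47780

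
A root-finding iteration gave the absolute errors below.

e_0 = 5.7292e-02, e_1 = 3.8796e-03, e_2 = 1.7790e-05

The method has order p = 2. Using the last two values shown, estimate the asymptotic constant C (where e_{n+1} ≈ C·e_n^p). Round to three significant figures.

C ≈ e_2 / e_1^2
  = 1.7790e-05 / (3.8796e-03)^2
  = 1.7790e-05 / 1.50513e-05 ≈ 1.182

1.18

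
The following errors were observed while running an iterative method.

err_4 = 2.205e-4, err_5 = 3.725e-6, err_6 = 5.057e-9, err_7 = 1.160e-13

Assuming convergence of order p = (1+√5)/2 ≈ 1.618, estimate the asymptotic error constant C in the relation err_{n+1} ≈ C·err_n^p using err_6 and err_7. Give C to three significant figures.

C ≈ err_7 / err_6^1.618
  = 1.160e-13 / (5.057e-9)^1.618
  = 1.160e-13 / 3.77484e-14 ≈ 3.073

3.07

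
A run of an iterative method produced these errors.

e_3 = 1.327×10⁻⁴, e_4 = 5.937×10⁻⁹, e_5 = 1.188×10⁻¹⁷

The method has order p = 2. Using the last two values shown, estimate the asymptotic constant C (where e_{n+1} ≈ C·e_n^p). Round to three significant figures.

0.337

C ≈ e_5 / e_4^2
  = 1.188×10⁻¹⁷ / (5.937×10⁻⁹)^2
  = 1.188×10⁻¹⁷ / 3.5248e-17 ≈ 0.33704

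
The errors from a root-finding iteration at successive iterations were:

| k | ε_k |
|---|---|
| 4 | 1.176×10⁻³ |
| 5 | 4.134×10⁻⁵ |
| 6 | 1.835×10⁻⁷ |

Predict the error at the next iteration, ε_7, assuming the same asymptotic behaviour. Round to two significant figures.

2.9e-11

First estimate the order: p ≈ ln(ε_6/ε_5) / ln(ε_5/ε_4) = ln(1.835×10⁻⁷/4.134×10⁻⁵)/ln(4.134×10⁻⁵/1.176×10⁻³) = ln(0.0044388)/ln(0.0351531) ≈ 1.6181.
Then ε_7 ≈ ε_6·(ε_6/ε_5)^p = 1.835×10⁻⁷·(0.0044388)^1.6181 = 1.835×10⁻⁷·0.00015597 ≈ 2.862e-11.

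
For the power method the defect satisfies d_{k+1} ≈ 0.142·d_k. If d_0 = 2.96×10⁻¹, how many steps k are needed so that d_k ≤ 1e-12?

After k steps, d_k ≈ 2.96×10⁻¹·0.142^k.
Need 0.142^k ≤ 1e-12/2.96×10⁻¹ = 3.37838e-12.
k ≥ ln(3.37838e-12)/ln(0.142) = -26.4136/-1.95193 = 13.532.
Smallest integer k = 14.

14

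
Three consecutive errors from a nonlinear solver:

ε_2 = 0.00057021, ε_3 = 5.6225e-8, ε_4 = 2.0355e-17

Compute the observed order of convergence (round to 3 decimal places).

p ≈ ln(ε_4/ε_3) / ln(ε_3/ε_2)
  = ln(2.0355e-17/5.6225e-8) / ln(5.6225e-8/0.00057021)
  = ln(3.62028e-10) / ln(9.8604e-05)
  = -21.739300 / -9.224399 ≈ 2.356717

2.357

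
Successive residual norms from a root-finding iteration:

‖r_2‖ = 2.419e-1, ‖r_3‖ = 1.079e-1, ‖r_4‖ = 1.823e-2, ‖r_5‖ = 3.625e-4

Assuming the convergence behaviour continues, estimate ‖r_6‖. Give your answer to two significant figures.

First estimate the order: p ≈ ln(‖r_5‖/‖r_4‖) / ln(‖r_4‖/‖r_3‖) = ln(3.625e-4/1.823e-2)/ln(1.823e-2/1.079e-1) = ln(0.0198848)/ln(0.168953) ≈ 2.2033.
Then ‖r_6‖ ≈ ‖r_5‖·(‖r_5‖/‖r_4‖)^p = 3.625e-4·(0.0198848)^2.2033 = 3.625e-4·0.000178292 ≈ 6.463e-08.

6.5e-8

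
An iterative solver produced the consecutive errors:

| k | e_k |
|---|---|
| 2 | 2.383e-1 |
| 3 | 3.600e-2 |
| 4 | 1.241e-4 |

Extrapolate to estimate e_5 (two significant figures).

First estimate the order: p ≈ ln(e_4/e_3) / ln(e_3/e_2) = ln(1.241e-4/3.600e-2)/ln(3.600e-2/2.383e-1) = ln(0.00344722)/ln(0.15107) ≈ 3.0001.
Then e_5 ≈ e_4·(e_4/e_3)^p = 1.241e-4·(0.00344722)^3.0001 = 1.241e-4·4.09412e-08 ≈ 5.081e-12.

5.1e-12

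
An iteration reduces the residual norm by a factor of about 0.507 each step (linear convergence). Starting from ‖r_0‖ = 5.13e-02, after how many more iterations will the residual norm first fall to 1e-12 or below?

After k steps, ‖r_k‖ ≈ 5.13e-02·0.507^k.
Need 0.507^k ≤ 1e-12/5.13e-02 = 1.94932e-11.
k ≥ ln(1.94932e-11)/ln(0.507) = -24.6610/-0.67924 = 36.307.
Smallest integer k = 37.

37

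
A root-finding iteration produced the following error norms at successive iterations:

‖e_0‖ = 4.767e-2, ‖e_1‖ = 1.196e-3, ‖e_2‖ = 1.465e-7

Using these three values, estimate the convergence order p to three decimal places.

2.444

p ≈ ln(‖e_2‖/‖e_1‖) / ln(‖e_1‖/‖e_0‖)
  = ln(1.465e-7/1.196e-3) / ln(1.196e-3/4.767e-2)
  = ln(0.000122492) / ln(0.0250892)
  = -9.007465 / -3.685318 ≈ 2.444149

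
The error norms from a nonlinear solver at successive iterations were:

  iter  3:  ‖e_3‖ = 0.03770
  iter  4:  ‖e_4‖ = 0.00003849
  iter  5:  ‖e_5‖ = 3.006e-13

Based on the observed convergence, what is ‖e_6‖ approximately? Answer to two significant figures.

3.2e-35

First estimate the order: p ≈ ln(‖e_5‖/‖e_4‖) / ln(‖e_4‖/‖e_3‖) = ln(3.006e-13/0.00003849)/ln(0.00003849/0.03770) = ln(7.80982e-09)/ln(0.00102095) ≈ 2.7106.
Then ‖e_6‖ ≈ ‖e_5‖·(‖e_5‖/‖e_4‖)^p = 3.006e-13·(7.80982e-09)^2.7106 = 3.006e-13·1.05729e-22 ≈ 3.178e-35.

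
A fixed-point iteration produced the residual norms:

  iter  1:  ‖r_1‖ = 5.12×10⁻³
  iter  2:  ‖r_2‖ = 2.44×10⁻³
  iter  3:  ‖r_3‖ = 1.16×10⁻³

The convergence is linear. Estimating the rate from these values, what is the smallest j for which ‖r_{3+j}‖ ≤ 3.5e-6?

Rate ρ ≈ ‖r_3‖/‖r_2‖ = 1.16×10⁻³/2.44×10⁻³ = 0.4754.
After j more steps, ‖r_{3+j}‖ ≈ 1.16×10⁻³·ρ^j; need ρ^j ≤ 3.5e-6/1.16×10⁻³ = 0.00301724.
j ≥ ln(0.00301724)/ln(0.4754) = -5.8034/-0.74360 = 7.804.
So 8 more iterations are needed.

8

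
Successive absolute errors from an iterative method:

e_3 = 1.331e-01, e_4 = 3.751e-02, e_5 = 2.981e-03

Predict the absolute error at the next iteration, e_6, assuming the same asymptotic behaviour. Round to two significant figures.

First estimate the order: p ≈ ln(e_5/e_4) / ln(e_4/e_3) = ln(2.981e-03/3.751e-02)/ln(3.751e-02/1.331e-01) = ln(0.0794721)/ln(0.281818) ≈ 1.9995.
Then e_6 ≈ e_5·(e_5/e_4)^p = 2.981e-03·(0.0794721)^1.9995 = 2.981e-03·0.00632382 ≈ 1.885e-05.

1.9e-5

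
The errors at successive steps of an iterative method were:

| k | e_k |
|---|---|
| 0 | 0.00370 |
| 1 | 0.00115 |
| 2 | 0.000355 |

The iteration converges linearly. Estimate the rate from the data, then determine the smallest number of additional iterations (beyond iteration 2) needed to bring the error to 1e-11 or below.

15

Rate ρ ≈ e_2/e_1 = 0.000355/0.00115 = 0.3087.
After j more steps, e_{2+j} ≈ 0.000355·ρ^j; need ρ^j ≤ 1e-11/0.000355 = 2.8169e-08.
j ≥ ln(2.8169e-08)/ln(0.3087) = -17.3850/-1.17539 = 14.791.
So 15 more iterations are needed.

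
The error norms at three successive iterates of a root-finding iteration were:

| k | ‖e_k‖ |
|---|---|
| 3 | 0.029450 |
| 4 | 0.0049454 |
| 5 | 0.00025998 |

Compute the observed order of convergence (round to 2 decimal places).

p ≈ ln(‖e_5‖/‖e_4‖) / ln(‖e_4‖/‖e_3‖)
  = ln(0.00025998/0.0049454) / ln(0.0049454/0.029450)
  = ln(0.0525701) / ln(0.167925)
  = -2.94561 / -1.78424 ≈ 1.65090

1.65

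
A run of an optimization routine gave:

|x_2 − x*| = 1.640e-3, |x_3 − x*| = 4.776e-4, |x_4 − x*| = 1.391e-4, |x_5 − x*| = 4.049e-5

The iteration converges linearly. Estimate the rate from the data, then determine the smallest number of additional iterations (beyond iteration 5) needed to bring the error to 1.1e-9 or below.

9

Rate ρ ≈ |x_5 − x*|/|x_4 − x*| = 4.049e-5/1.391e-4 = 0.2911.
After j more steps, |x_{5+j} − x*| ≈ 4.049e-5·ρ^j; need ρ^j ≤ 1.1e-9/4.049e-5 = 2.71672e-05.
j ≥ ln(2.71672e-05)/ln(0.2911) = -10.5135/-1.23409 = 8.519.
So 9 more iterations are needed.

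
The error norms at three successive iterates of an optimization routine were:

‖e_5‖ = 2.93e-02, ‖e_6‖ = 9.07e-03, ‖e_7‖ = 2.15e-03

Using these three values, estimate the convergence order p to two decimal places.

p ≈ ln(‖e_7‖/‖e_6‖) / ln(‖e_6‖/‖e_5‖)
  = ln(2.15e-03/9.07e-03) / ln(9.07e-03/2.93e-02)
  = ln(0.237045) / ln(0.309556)
  = -1.43951 / -1.17262 ≈ 1.22760

1.23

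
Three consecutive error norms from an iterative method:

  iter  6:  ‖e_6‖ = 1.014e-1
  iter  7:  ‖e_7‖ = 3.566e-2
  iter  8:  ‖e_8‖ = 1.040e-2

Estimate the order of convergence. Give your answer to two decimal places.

p ≈ ln(‖e_8‖/‖e_7‖) / ln(‖e_7‖/‖e_6‖)
  = ln(1.040e-2/3.566e-2) / ln(3.566e-2/1.014e-1)
  = ln(0.291643) / ln(0.351677)
  = -1.23222 / -1.04504 ≈ 1.17911

1.18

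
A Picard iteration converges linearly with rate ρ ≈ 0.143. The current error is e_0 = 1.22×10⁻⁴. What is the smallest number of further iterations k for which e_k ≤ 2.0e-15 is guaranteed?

After k steps, e_k ≈ 1.22×10⁻⁴·0.143^k.
Need 0.143^k ≤ 2.0e-15/1.22×10⁻⁴ = 1.63934e-11.
k ≥ ln(1.63934e-11)/ln(0.143) = -24.8341/-1.94491 = 12.769.
Smallest integer k = 13.

13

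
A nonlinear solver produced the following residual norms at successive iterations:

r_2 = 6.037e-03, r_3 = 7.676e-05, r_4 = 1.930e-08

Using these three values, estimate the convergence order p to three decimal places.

1.899

p ≈ ln(r_4/r_3) / ln(r_3/r_2)
  = ln(1.930e-08/7.676e-05) / ln(7.676e-05/6.037e-03)
  = ln(0.000251433) / ln(0.0127149)
  = -8.288334 / -4.364981 ≈ 1.898825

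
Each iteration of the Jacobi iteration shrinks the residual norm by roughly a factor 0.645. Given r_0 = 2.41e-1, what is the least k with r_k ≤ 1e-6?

29

After k steps, r_k ≈ 2.41e-1·0.645^k.
Need 0.645^k ≤ 1e-6/2.41e-1 = 4.14938e-06.
k ≥ ln(4.14938e-06)/ln(0.645) = -12.3926/-0.43850 = 28.261.
Smallest integer k = 29.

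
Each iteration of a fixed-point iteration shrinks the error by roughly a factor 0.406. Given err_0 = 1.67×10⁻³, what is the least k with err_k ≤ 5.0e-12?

After k steps, err_k ≈ 1.67×10⁻³·0.406^k.
Need 0.406^k ≤ 5.0e-12/1.67×10⁻³ = 2.99401e-09.
k ≥ ln(2.99401e-09)/ln(0.406) = -19.6267/-0.90140 = 21.774.
Smallest integer k = 22.

22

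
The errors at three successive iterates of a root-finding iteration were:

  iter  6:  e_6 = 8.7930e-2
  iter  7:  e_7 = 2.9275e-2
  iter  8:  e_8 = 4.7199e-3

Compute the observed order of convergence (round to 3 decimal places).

1.659

p ≈ ln(e_8/e_7) / ln(e_7/e_6)
  = ln(4.7199e-3/2.9275e-2) / ln(2.9275e-2/8.7930e-2)
  = ln(0.161226) / ln(0.332935)
  = -1.824948 / -1.099808 ≈ 1.659333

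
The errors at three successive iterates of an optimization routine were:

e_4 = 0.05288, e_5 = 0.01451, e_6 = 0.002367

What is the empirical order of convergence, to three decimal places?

1.402

p ≈ ln(e_6/e_5) / ln(e_5/e_4)
  = ln(0.002367/0.01451) / ln(0.01451/0.05288)
  = ln(0.163129) / ln(0.274395)
  = -1.813214 / -1.293187 ≈ 1.402128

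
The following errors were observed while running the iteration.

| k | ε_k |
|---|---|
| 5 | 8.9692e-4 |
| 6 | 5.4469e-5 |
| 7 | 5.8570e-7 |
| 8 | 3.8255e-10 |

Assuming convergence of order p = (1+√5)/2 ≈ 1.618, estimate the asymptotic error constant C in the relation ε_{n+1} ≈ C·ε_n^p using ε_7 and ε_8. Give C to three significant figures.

4.64

C ≈ ε_8 / ε_7^1.618
  = 3.8255e-10 / (5.8570e-7)^1.618
  = 3.8255e-10 / 8.24325e-11 ≈ 4.6408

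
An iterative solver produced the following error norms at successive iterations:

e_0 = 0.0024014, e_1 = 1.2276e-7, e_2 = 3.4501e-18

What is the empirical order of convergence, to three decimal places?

p ≈ ln(e_2/e_1) / ln(e_1/e_0)
  = ln(3.4501e-18/1.2276e-7) / ln(1.2276e-7/0.0024014)
  = ln(2.81044e-11) / ln(5.11202e-05)
  = -24.295095 / -9.881331 ≈ 2.458686

2.459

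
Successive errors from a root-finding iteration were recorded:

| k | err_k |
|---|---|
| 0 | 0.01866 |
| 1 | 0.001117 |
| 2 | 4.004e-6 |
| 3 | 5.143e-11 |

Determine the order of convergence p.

2

Consecutive ratios: err_3/err_2 = 5.143e-11/4.004e-6 = 1.28447e-05, err_2/err_1 = 4.004e-6/0.001117 = 0.0035846.
p ≈ ln(1.28447e-05)/ln(0.0035846) = -11.2626/-5.6311 ≈ 2.00.
So the convergence is quadratic (order 2).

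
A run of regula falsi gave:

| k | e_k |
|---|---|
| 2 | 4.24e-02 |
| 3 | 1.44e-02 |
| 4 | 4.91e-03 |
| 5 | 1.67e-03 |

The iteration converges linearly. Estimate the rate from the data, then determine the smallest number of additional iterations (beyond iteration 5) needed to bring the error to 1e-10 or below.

16

Rate ρ ≈ e_5/e_4 = 1.67e-03/4.91e-03 = 0.3401.
After j more steps, e_{5+j} ≈ 1.67e-03·ρ^j; need ρ^j ≤ 1e-10/1.67e-03 = 5.98802e-08.
j ≥ ln(5.98802e-08)/ln(0.3401) = -16.6309/-1.07852 = 15.420.
So 16 more iterations are needed.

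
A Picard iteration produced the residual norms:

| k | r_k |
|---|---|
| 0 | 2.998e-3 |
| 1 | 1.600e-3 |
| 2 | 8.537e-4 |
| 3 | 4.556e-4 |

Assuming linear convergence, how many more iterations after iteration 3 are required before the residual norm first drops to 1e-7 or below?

Rate ρ ≈ r_3/r_2 = 4.556e-4/8.537e-4 = 0.5337.
After j more steps, r_{3+j} ≈ 4.556e-4·ρ^j; need ρ^j ≤ 1e-7/4.556e-4 = 0.000219491.
j ≥ ln(0.000219491)/ln(0.5337) = -8.4242/-0.62792 = 13.416.
So 14 more iterations are needed.

14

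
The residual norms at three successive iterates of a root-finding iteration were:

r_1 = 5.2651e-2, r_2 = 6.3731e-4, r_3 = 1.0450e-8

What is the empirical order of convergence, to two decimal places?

2.50

p ≈ ln(r_3/r_2) / ln(r_2/r_1)
  = ln(1.0450e-8/6.3731e-4) / ln(6.3731e-4/5.2651e-2)
  = ln(1.6397e-05) / ln(0.0121044)
  = -11.01841 / -4.41419 ≈ 2.49613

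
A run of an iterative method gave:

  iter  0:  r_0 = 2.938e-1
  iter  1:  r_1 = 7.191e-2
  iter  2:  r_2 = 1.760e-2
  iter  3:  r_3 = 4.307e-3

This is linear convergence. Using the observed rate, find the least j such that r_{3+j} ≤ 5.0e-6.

5

Rate ρ ≈ r_3/r_2 = 4.307e-3/1.760e-2 = 0.2447.
After j more steps, r_{3+j} ≈ 4.307e-3·ρ^j; need ρ^j ≤ 5.0e-6/4.307e-3 = 0.0011609.
j ≥ ln(0.0011609)/ln(0.2447) = -6.7586/-1.40772 = 4.801.
So 5 more iterations are needed.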